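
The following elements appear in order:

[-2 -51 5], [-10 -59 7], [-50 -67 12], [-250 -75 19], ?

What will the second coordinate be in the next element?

-83

Second coordinate — −8 each step: -51, -59, -67, -75 → -83.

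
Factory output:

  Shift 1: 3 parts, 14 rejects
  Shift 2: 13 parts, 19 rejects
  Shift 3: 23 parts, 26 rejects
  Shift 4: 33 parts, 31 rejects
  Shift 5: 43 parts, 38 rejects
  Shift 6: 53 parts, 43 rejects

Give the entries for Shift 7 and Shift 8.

63 parts, 50 rejects; 73 parts, 55 rejects

Parts: 3, 13, 23, 33, 43, 53 → 63 → 73 (+10 each step).
Rejects: alternating steps +5, +7, +5, +7, …, so 14, 19, 26, 31, 38, 43 → 50 → 55.
So the next two records are 63 parts, 50 rejects and 73 parts, 55 rejects.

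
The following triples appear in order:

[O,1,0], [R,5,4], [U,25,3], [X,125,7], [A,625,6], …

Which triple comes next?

Letter: O, R, U, X, A → D (letters move forward 3 places in the alphabet, wrapping Z→A).
For the second part, ×5 each step: 1, 5, 25, 125, 625 → 3125.
Third part: alternating steps +4, −1, +4, −1, …, so 0, 4, 3, 7, 6 → 10.
Combining the parts gives [D,3125,10].

[D,3125,10]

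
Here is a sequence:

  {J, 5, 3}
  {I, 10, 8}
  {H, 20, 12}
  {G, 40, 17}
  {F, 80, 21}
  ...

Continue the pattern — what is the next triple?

Letter goes J, I, H, G, F → E (letters move back 1 place in the alphabet).
Second value: ×2 each step; 5, 10, 20, 40, 80 → 160.
Third value: alternating steps +5, +4, +5, +4, …; 3, 8, 12, 17, 21 → 26.
Putting it together: {E, 160, 26}.

{E, 160, 26}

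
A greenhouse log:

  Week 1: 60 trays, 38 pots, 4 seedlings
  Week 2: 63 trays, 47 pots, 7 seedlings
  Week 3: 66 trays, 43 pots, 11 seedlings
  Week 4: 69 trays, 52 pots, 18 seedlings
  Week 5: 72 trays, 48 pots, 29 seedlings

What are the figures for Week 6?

Trays: +3 each step, so 60, 63, 66, 69, 72 → 75.
Pots: 38, 47, 43, 52, 48 → 57 (alternating steps +9, −4, +9, −4, …).
Seedlings: each term is the sum of the two before it, so 4, 7, 11, 18, 29 → 47.
So the next record is 75 trays, 57 pots, 47 seedlings.

75 trays, 57 pots, 47 seedlings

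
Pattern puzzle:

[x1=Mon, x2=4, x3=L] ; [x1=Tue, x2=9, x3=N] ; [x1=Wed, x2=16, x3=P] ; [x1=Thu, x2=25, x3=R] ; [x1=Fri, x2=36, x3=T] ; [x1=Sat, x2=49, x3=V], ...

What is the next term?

[x1=Sun, x2=64, x3=X]

X1: Mon, Tue, Wed, Thu, Fri, Sat → Sun (runs through the weekdays Mon→Sun).
For the x2, perfect squares: 2², 3², 4², …: 4, 9, 16, 25, 36, 49 → 64.
X3: letters move forward 2 places in the alphabet, so L, N, P, R, T, V → X.
So the next term is [x1=Sun, x2=64, x3=X].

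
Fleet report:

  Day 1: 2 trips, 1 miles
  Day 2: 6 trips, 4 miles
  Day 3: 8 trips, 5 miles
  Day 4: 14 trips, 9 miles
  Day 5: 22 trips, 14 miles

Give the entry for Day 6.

36 trips, 23 miles

Trips goes 2, 6, 8, 14, 22 → 36 (each term is the sum of the two before it).
Miles: 1, 4, 5, 9, 14 → 23 (each term is the sum of the two before it).
Combining the parts gives 36 trips, 23 miles.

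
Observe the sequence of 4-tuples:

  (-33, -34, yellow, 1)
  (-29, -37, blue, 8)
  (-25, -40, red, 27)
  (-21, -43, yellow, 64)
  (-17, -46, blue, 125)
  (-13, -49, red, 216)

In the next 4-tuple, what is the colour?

yellow

Colour: repeats yellow → blue → red, so yellow, blue, red, yellow, blue, red → yellow.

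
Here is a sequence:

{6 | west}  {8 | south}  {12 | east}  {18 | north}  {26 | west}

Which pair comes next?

First slot goes 6, 8, 12, 18, 26 → 36 (differences are 2, 4, 6, … (increasing by 2 each time)).
Direction — repeats west → south → east → north: west, south, east, north, west → south.
So the next pair is {36 | south}.

{36 | south}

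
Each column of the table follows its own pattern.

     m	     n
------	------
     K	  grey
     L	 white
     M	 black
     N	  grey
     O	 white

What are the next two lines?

For the column m, letters move forward 1 place in the alphabet: K, L, M, N, O → P → Q.
Column n: grey, white, black, grey, white → black → grey (repeats grey → white → black).
So the next two lines are P  black and Q  grey.

P  black; Q  grey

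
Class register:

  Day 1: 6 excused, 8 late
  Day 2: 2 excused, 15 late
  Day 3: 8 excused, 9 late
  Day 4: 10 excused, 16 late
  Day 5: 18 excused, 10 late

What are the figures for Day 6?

Excused goes 6, 2, 8, 10, 18 → 28 (each term is the sum of the two before it).
Late: 8, 15, 9, 16, 10 → 17 (alternating steps +7, −6, +7, −6, …).
So the next record is 28 excused, 17 late.

28 excused, 17 late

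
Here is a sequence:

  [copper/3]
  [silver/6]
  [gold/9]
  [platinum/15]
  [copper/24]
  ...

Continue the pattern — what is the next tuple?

Metal — repeats copper → silver → gold → platinum: copper, silver, gold, platinum, copper → silver.
For the second component, each term is the sum of the two before it: 3, 6, 9, 15, 24 → 39.
Putting it together: [silver/39].

[silver/39]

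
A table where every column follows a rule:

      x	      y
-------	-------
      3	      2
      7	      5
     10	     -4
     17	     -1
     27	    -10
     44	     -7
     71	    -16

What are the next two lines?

115  -13; 186  -22

Column x goes 3, 7, 10, 17, 27, 44, 71 → 115 → 186 (each term is the sum of the two before it).
Column y goes 2, 5, -4, -1, -10, -7, -16 → -13 → -22 (alternating steps +3, −9, +3, −9, …).
Putting the parts together: 115  -13 and then 186  -22.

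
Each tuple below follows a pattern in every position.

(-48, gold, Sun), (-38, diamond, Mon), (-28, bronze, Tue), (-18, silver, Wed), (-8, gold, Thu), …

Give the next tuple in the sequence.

First coordinate: +10 each step, so -48, -38, -28, -18, -8 → 2.
Rank — repeats gold → diamond → bronze → silver: gold, diamond, bronze, silver, gold → diamond.
Day: Sun, Mon, Tue, Wed, Thu → Fri (runs through the weekdays Mon→Sun).
So the next tuple is (2, diamond, Fri).

(2, diamond, Fri)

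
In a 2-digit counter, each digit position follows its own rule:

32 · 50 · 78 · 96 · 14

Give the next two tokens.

32 then 50

First digit goes 3, 5, 7, 9, 1 → 3 → 5 (+2 each step, mod 10).
Second digit goes 2, 0, 8, 6, 4 → 2 → 0 (−2 each step, mod 10).
Putting the parts together: 32 and then 50.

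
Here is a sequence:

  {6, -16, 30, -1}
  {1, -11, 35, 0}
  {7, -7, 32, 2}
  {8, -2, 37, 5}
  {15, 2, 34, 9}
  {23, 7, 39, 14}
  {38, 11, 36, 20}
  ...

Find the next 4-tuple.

{61, 16, 41, 27}

First part: 6, 1, 7, 8, 15, 23, 38 → 61 (each term is the sum of the two before it).
Second part goes -16, -11, -7, -2, 2, 7, 11 → 16 (alternating steps +5, +4, +5, +4, …).
Third part: alternating steps +5, −3, +5, −3, …, so 30, 35, 32, 37, 34, 39, 36 → 41.
For the fourth part, differences are 1, 2, 3, … (increasing by 1 each time): -1, 0, 2, 5, 9, 14, 20 → 27.
Combining the parts gives {61, 16, 41, 27}.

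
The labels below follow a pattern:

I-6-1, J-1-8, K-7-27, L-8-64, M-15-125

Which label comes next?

Letter — letters move forward 1 place in the alphabet: I, J, K, L, M → N.
Second component: each term is the sum of the two before it, so 6, 1, 7, 8, 15 → 23.
Third component goes 1, 8, 27, 64, 125 → 216 (perfect cubes: 1³, 2³, 3³, …).
Putting it together: N-23-216.

N-23-216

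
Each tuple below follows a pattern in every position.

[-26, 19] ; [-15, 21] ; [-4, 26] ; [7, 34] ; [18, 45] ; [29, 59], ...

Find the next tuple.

First coordinate — +11 each step: -26, -15, -4, 7, 18, 29 → 40.
Second coordinate: 19, 21, 26, 34, 45, 59 → 76 (differences are 2, 5, 8, … (increasing by 3 each time)).
Combining the parts gives [40, 76].

[40, 76]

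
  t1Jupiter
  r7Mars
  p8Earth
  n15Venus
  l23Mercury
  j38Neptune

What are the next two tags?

h61Uranus, f99Saturn

Letter: t, r, p, n, l, j → h → f (letters move back 2 places in the alphabet).
Second component goes 1, 7, 8, 15, 23, 38 → 61 → 99 (each term is the sum of the two before it).
For the planet, runs backward through the planets Mercury→Neptune: Jupiter, Mars, Earth, Venus, Mercury, Neptune → Uranus → Saturn.
Putting the parts together: h61Uranus and then f99Saturn.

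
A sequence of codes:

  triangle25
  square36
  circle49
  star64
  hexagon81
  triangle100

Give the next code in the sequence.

square121

Shape goes triangle, square, circle, star, hexagon, triangle → square (repeats triangle → square → circle → star → hexagon).
Second component: perfect squares: 5², 6², 7², …, so 25, 36, 49, 64, 81, 100 → 121.
Putting it together: square121.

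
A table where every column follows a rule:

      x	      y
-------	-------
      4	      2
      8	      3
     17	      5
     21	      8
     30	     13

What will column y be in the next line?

21

For the column x, alternating steps +4, +9, +4, +9, …: 4, 8, 17, 21, 30 → 34.
For the column y, each term is the sum of the two before it: 2, 3, 5, 8, 13 → 21.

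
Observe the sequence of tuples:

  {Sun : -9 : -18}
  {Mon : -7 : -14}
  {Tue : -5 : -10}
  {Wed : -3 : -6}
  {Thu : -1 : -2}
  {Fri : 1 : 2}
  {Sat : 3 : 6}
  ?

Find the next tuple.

{Sun : 5 : 10}

Day — runs through the weekdays Mon→Sun: Sun, Mon, Tue, Wed, Thu, Fri, Sat → Sun.
Second component goes -9, -7, -5, -3, -1, 1, 3 → 5 (+2 each step).
For the third component, always 2 × the second component: -18, -14, -10, -6, -2, 2, 6 → 10.
Combining the parts gives {Sun : 5 : 10}.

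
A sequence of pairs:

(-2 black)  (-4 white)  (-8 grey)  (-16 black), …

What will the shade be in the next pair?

Shade — repeats black → white → grey: black, white, grey, black → white.

white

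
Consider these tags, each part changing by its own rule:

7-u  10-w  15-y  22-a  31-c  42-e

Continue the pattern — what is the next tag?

55-g

First component goes 7, 10, 15, 22, 31, 42 → 55 (differences are 3, 5, 7, … (increasing by 2 each time)).
Letter goes u, w, y, a, c, e → g (letters move forward 2 places in the alphabet, wrapping Z→A).
So the next tag is 55-g.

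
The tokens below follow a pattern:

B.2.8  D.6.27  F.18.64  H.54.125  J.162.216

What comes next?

For the letter, letters move forward 2 places in the alphabet: B, D, F, H, J → L.
Second component: 2, 6, 18, 54, 162 → 486 (×3 each step).
Third component — perfect cubes: 2³, 3³, 4³, …: 8, 27, 64, 125, 216 → 343.
Combining the parts gives L.486.343.

L.486.343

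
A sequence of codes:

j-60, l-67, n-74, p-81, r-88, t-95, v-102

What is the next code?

Letter: letters move forward 2 places in the alphabet; j, l, n, p, r, t, v → x.
For the second component, +7 each step: 60, 67, 74, 81, 88, 95, 102 → 109.
So the next code is x-109.

x-109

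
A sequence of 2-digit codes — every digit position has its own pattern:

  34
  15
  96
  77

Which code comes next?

First digit goes 3, 1, 9, 7 → 5 (−2 each step, mod 10).
Second digit — +1 each step, mod 10: 4, 5, 6, 7 → 8.
Putting it together: 58.

58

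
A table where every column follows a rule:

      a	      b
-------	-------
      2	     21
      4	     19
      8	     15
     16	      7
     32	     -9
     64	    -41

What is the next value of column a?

Column a: ×2 each step; 2, 4, 8, 16, 32, 64 → 128.

128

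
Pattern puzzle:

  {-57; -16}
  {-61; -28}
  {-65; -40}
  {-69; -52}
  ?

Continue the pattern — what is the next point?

First component: −4 each step, so -57, -61, -65, -69 → -73.
Second component — −12 each step: -16, -28, -40, -52 → -64.
Putting it together: {-73; -64}.

{-73; -64}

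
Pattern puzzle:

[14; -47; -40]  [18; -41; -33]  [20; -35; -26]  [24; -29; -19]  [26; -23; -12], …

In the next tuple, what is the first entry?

First entry goes 14, 18, 20, 24, 26 → 30 (alternating steps +4, +2, +4, +2, …).

30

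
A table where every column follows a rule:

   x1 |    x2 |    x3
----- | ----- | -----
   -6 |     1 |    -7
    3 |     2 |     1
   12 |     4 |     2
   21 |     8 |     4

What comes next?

For the column x1, +9 each step: -6, 3, 12, 21 → 30.
Column x2: ×2 each step, so 1, 2, 4, 8 → 16.
Column x3: always the previous value of the column x2; -7, 1, 2, 4 → 8.
Combining the parts gives 30  16  8.

30  16  8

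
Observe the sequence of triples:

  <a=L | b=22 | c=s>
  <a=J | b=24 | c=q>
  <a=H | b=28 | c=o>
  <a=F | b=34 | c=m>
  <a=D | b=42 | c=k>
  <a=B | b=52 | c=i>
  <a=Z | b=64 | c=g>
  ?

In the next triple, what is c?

e

C: letters move back 2 places in the alphabet, so s, q, o, m, k, i, g → e.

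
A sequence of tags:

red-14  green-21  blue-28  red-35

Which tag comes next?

green-42

Colour: repeats red → green → blue; red, green, blue, red → green.
Second component: 14, 21, 28, 35 → 42 (+7 each step).
Putting it together: green-42.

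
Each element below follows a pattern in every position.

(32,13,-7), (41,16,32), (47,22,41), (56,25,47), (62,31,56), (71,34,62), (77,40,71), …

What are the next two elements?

(86,43,77), (92,49,86)

First entry goes 32, 41, 47, 56, 62, 71, 77 → 86 → 92 (alternating steps +9, +6, +9, +6, …).
Second entry: 13, 16, 22, 25, 31, 34, 40 → 43 → 49 (alternating steps +3, +6, +3, +6, …).
Third entry goes -7, 32, 41, 47, 56, 62, 71 → 77 → 86 (always the previous value of the first entry).
So the next two elements are (86,43,77) and (92,49,86).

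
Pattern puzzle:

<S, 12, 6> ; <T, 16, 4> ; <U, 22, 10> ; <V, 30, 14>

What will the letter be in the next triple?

W

Letter: S, T, U, V → W (letters move forward 1 place in the alphabet).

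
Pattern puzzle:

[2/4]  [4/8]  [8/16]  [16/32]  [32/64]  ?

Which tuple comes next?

For the first slot, ×2 each step: 2, 4, 8, 16, 32 → 64.
For the second slot, always 2 × the first slot: 4, 8, 16, 32, 64 → 128.
Combining the parts gives [64/128].

[64/128]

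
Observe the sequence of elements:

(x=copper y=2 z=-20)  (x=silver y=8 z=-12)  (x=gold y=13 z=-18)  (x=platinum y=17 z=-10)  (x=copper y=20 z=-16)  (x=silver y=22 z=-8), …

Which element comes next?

X goes copper, silver, gold, platinum, copper, silver → gold (repeats copper → silver → gold → platinum).
Y: differences are 6, 5, 4, … (decreasing by 1 each time); 2, 8, 13, 17, 20, 22 → 23.
Z: alternating steps +8, −6, +8, −6, …, so -20, -12, -18, -10, -16, -8 → -14.
So the next element is (x=gold y=23 z=-14).

(x=gold y=23 z=-14)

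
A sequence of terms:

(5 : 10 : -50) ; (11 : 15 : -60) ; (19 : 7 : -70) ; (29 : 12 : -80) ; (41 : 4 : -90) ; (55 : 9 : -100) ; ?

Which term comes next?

(71 : 1 : -110)

First entry — differences are 6, 8, 10, … (increasing by 2 each time): 5, 11, 19, 29, 41, 55 → 71.
Second entry: alternating steps +5, −8, +5, −8, …, so 10, 15, 7, 12, 4, 9 → 1.
For the third entry, −10 each step: -50, -60, -70, -80, -90, -100 → -110.
Combining the parts gives (71 : 1 : -110).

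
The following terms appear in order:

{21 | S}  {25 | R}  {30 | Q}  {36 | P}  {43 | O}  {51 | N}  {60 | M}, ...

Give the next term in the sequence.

{70 | L}

First coordinate: differences are 4, 5, 6, … (increasing by 1 each time); 21, 25, 30, 36, 43, 51, 60 → 70.
Letter — letters move back 1 place in the alphabet: S, R, Q, P, O, N, M → L.
So the next term is {70 | L}.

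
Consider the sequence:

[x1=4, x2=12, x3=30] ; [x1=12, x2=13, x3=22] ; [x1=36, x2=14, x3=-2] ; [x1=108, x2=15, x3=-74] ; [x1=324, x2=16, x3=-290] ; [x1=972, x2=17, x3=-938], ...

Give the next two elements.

X1 — ×3 each step: 4, 12, 36, 108, 324, 972 → 2916 → 8748.
X2: 12, 13, 14, 15, 16, 17 → 18 → 19 (+1 each step).
For the x3, together with the x1 always sums to 34: 30, 22, -2, -74, -290, -938 → -2882 → -8714.
So the next two elements are [x1=2916, x2=18, x3=-2882] and [x1=8748, x2=19, x3=-8714].

[x1=2916, x2=18, x3=-2882], [x1=8748, x2=19, x3=-8714]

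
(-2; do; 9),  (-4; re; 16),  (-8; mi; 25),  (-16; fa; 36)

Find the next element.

First slot: ×2 each step, so -2, -4, -8, -16 → -32.
Note: runs through the solfège scale do→ti; do, re, mi, fa → sol.
Third slot — perfect squares: 3², 4², 5², …: 9, 16, 25, 36 → 49.
Combining the parts gives (-32; sol; 49).

(-32; sol; 49)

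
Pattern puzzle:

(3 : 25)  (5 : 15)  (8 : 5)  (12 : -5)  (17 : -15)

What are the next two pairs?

(23 : -25), (30 : -35)

First component: 3, 5, 8, 12, 17 → 23 → 30 (differences are 2, 3, 4, … (increasing by 1 each time)).
Second component — −10 each step: 25, 15, 5, -5, -15 → -25 → -35.
Putting the parts together: (23 : -25) and then (30 : -35).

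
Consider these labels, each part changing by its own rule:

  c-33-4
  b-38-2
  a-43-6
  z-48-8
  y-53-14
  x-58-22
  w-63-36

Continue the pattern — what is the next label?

Letter: c, b, a, z, y, x, w → v (letters move back 1 place in the alphabet, wrapping A→Z).
For the second component, +5 each step: 33, 38, 43, 48, 53, 58, 63 → 68.
Third component: 4, 2, 6, 8, 14, 22, 36 → 58 (each term is the sum of the two before it).
So the next label is v-68-58.

v-68-58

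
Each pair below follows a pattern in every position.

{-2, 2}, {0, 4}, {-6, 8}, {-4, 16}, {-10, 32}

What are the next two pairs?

First slot: -2, 0, -6, -4, -10 → -8 → -14 (alternating steps +2, −6, +2, −6, …).
Second slot — ×2 each step: 2, 4, 8, 16, 32 → 64 → 128.
Putting the parts together: {-8, 64} and then {-14, 128}.

{-8, 64}, {-14, 128}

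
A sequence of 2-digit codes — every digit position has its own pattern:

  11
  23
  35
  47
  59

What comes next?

For the first digit, +1 each step, mod 10: 1, 2, 3, 4, 5 → 6.
Second digit: +2 each step, mod 10, so 1, 3, 5, 7, 9 → 1.
So the next code is 61.

61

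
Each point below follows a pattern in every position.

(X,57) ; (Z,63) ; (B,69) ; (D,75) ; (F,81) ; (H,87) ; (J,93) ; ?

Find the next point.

Letter: X, Z, B, D, F, H, J → L (letters move forward 2 places in the alphabet, wrapping Z→A).
Second slot goes 57, 63, 69, 75, 81, 87, 93 → 99 (+6 each step).
Putting it together: (L,99).

(L,99)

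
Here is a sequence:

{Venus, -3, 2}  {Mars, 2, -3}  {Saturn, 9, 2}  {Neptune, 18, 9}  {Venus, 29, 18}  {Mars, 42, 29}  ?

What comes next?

{Saturn, 57, 42}

Planet: repeats Venus → Mars → Saturn → Neptune; Venus, Mars, Saturn, Neptune, Venus, Mars → Saturn.
Second part — differences are 5, 7, 9, … (increasing by 2 each time): -3, 2, 9, 18, 29, 42 → 57.
Third part — always the previous value of the second part: 2, -3, 2, 9, 18, 29 → 42.
So the next term is {Saturn, 57, 42}.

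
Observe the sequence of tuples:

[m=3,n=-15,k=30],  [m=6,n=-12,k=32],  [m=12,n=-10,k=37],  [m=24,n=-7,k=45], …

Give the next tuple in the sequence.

For the m, ×2 each step: 3, 6, 12, 24 → 48.
N: alternating steps +3, +2, +3, +2, …, so -15, -12, -10, -7 → -5.
K: 30, 32, 37, 45 → 56 (differences are 2, 5, 8, … (increasing by 3 each time)).
Combining the parts gives [m=48,n=-5,k=56].

[m=48,n=-5,k=56]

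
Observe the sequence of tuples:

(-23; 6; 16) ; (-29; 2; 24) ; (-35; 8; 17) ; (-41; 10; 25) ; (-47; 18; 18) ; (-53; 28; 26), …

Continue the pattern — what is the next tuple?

First coordinate — −6 each step: -23, -29, -35, -41, -47, -53 → -59.
Second coordinate: each term is the sum of the two before it; 6, 2, 8, 10, 18, 28 → 46.
For the third coordinate, alternating steps +8, −7, +8, −7, …: 16, 24, 17, 25, 18, 26 → 19.
So the next tuple is (-59; 46; 19).

(-59; 46; 19)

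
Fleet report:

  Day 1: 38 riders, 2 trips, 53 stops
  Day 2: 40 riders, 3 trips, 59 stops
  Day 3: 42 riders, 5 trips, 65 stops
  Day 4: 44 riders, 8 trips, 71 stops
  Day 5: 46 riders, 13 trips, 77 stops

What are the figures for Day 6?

Riders: +2 each step, so 38, 40, 42, 44, 46 → 48.
Trips goes 2, 3, 5, 8, 13 → 21 (each term is the sum of the two before it).
Stops — +6 each step: 53, 59, 65, 71, 77 → 83.
Combining the parts gives 48 riders, 21 trips, 83 stops.

48 riders, 21 trips, 83 stops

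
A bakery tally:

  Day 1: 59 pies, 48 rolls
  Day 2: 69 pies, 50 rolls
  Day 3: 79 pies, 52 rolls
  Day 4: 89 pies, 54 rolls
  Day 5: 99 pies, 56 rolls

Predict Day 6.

Pies goes 59, 69, 79, 89, 99 → 109 (+10 each step).
For the rolls, +2 each step: 48, 50, 52, 54, 56 → 58.
Putting it together: 109 pies, 58 rolls.

109 pies, 58 rolls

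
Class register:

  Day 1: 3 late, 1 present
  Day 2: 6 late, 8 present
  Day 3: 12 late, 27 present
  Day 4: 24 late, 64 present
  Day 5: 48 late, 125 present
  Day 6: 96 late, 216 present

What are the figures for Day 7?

Late: ×2 each step; 3, 6, 12, 24, 48, 96 → 192.
Present: 1, 8, 27, 64, 125, 216 → 343 (perfect cubes: 1³, 2³, 3³, …).
So the next line is 192 late, 343 present.

192 late, 343 present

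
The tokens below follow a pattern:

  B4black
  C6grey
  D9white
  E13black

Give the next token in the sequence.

Letter goes B, C, D, E → F (letters move forward 1 place in the alphabet).
Second component goes 4, 6, 9, 13 → 18 (differences are 2, 3, 4, … (increasing by 1 each time)).
Shade: repeats black → grey → white, so black, grey, white, black → grey.
Combining the parts gives F18grey.

F18grey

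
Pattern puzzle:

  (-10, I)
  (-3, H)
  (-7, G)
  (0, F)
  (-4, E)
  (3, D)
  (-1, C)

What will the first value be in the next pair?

6

First value: alternating steps +7, −4, +7, −4, …; -10, -3, -7, 0, -4, 3, -1 → 6.
Letter: letters move back 1 place in the alphabet; I, H, G, F, E, D, C → B.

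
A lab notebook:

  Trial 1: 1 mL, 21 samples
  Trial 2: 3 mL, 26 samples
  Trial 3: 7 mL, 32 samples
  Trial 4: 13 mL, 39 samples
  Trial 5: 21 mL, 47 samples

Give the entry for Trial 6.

ML — differences are 2, 4, 6, … (increasing by 2 each time): 1, 3, 7, 13, 21 → 31.
Samples: 21, 26, 32, 39, 47 → 56 (differences are 5, 6, 7, … (increasing by 1 each time)).
Combining the parts gives 31 mL, 56 samples.

31 mL, 56 samples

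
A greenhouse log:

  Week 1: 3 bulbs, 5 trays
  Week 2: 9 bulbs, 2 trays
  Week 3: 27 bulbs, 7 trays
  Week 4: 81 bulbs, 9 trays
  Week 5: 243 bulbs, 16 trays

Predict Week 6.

729 bulbs, 25 trays

Bulbs: 3, 9, 27, 81, 243 → 729 (×3 each step).
Trays — each term is the sum of the two before it: 5, 2, 7, 9, 16 → 25.
Putting it together: 729 bulbs, 25 trays.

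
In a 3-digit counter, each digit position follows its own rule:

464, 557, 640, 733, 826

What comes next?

919

First digit: +1 each step, mod 10, so 4, 5, 6, 7, 8 → 9.
Second digit: 6, 5, 4, 3, 2 → 1 (−1 each step, mod 10).
Third digit — +3 each step, mod 10: 4, 7, 0, 3, 6 → 9.
Combining the parts gives 919.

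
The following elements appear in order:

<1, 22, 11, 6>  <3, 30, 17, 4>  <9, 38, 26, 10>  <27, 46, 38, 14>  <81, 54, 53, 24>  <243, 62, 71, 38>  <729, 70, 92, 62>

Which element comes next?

First coordinate: 1, 3, 9, 27, 81, 243, 729 → 2187 (×3 each step).
Second coordinate — +8 each step: 22, 30, 38, 46, 54, 62, 70 → 78.
Third coordinate: differences are 6, 9, 12, … (increasing by 3 each time); 11, 17, 26, 38, 53, 71, 92 → 116.
Fourth coordinate: each term is the sum of the two before it, so 6, 4, 10, 14, 24, 38, 62 → 100.
So the next element is <2187, 78, 116, 100>.

<2187, 78, 116, 100>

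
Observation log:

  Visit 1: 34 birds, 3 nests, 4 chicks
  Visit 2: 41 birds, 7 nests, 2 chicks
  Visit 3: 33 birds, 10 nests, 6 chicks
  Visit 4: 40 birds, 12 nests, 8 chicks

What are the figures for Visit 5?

Birds: alternating steps +7, −8, +7, −8, …, so 34, 41, 33, 40 → 32.
Nests goes 3, 7, 10, 12 → 13 (differences are 4, 3, 2, … (decreasing by 1 each time)).
Chicks: each term is the sum of the two before it, so 4, 2, 6, 8 → 14.
Combining the parts gives 32 birds, 13 nests, 14 chicks.

32 birds, 13 nests, 14 chicks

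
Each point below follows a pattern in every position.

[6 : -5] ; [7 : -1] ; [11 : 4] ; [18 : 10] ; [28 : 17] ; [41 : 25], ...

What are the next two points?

[57 : 34], [76 : 44]

First part goes 6, 7, 11, 18, 28, 41 → 57 → 76 (differences are 1, 4, 7, … (increasing by 3 each time)).
Second part: -5, -1, 4, 10, 17, 25 → 34 → 44 (differences are 4, 5, 6, … (increasing by 1 each time)).
So the next two points are [57 : 34] and [76 : 44].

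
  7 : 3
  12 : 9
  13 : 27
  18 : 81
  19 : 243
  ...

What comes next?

First entry goes 7, 12, 13, 18, 19 → 24 (alternating steps +5, +1, +5, +1, …).
Second entry: ×3 each step, so 3, 9, 27, 81, 243 → 729.
Combining the parts gives 24 : 729.

24 : 729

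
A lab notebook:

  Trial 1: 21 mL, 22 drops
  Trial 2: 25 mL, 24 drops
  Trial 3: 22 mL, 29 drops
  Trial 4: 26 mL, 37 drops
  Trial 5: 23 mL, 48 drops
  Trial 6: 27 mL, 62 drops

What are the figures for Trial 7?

For the mL, alternating steps +4, −3, +4, −3, …: 21, 25, 22, 26, 23, 27 → 24.
Drops — differences are 2, 5, 8, … (increasing by 3 each time): 22, 24, 29, 37, 48, 62 → 79.
Putting it together: 24 mL, 79 drops.

24 mL, 79 drops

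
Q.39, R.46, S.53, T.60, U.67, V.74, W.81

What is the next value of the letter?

Letter: letters move forward 1 place in the alphabet, so Q, R, S, T, U, V, W → X.
For the second component, +7 each step: 39, 46, 53, 60, 67, 74, 81 → 88.

X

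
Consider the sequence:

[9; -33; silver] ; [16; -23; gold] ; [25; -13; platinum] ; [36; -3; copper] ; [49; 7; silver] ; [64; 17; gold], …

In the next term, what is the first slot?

81

First slot goes 9, 16, 25, 36, 49, 64 → 81 (perfect squares: 3², 4², 5², …).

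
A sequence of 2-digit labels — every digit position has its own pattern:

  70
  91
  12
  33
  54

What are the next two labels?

For the first digit, +2 each step, mod 10: 7, 9, 1, 3, 5 → 7 → 9.
Second digit: +1 each step, mod 10, so 0, 1, 2, 3, 4 → 5 → 6.
So the next two labels are 75 and 96.

75 then 96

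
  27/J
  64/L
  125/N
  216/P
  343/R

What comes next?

512/T

First component goes 27, 64, 125, 216, 343 → 512 (perfect cubes: 3³, 4³, 5³, …).
Letter: letters move forward 2 places in the alphabet, so J, L, N, P, R → T.
Putting it together: 512/T.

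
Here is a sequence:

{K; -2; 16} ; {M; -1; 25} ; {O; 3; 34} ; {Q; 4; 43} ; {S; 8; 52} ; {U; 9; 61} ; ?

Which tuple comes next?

{W; 13; 70}

Letter goes K, M, O, Q, S, U → W (letters move forward 2 places in the alphabet).
For the second value, alternating steps +1, +4, +1, +4, …: -2, -1, 3, 4, 8, 9 → 13.
Third value — +9 each step: 16, 25, 34, 43, 52, 61 → 70.
So the next tuple is {W; 13; 70}.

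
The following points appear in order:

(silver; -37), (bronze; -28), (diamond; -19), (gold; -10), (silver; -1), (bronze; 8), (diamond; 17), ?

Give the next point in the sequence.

For the rank, repeats silver → bronze → diamond → gold: silver, bronze, diamond, gold, silver, bronze, diamond → gold.
Second slot: +9 each step, so -37, -28, -19, -10, -1, 8, 17 → 26.
Combining the parts gives (gold; 26).

(gold; 26)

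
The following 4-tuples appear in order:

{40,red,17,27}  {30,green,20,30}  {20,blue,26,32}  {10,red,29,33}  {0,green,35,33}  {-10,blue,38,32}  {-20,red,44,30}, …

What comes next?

{-30,green,47,27}

First part: 40, 30, 20, 10, 0, -10, -20 → -30 (−10 each step).
For the colour, repeats red → green → blue: red, green, blue, red, green, blue, red → green.
Third part goes 17, 20, 26, 29, 35, 38, 44 → 47 (alternating steps +3, +6, +3, +6, …).
For the fourth part, differences are 3, 2, 1, … (decreasing by 1 each time): 27, 30, 32, 33, 33, 32, 30 → 27.
Putting it together: {-30,green,47,27}.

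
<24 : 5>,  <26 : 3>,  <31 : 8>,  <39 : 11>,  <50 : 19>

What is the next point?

<64 : 30>

For the first coordinate, differences are 2, 5, 8, … (increasing by 3 each time): 24, 26, 31, 39, 50 → 64.
Second coordinate goes 5, 3, 8, 11, 19 → 30 (each term is the sum of the two before it).
Putting it together: <64 : 30>.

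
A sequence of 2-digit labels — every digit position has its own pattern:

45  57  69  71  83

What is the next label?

First digit — +1 each step, mod 10: 4, 5, 6, 7, 8 → 9.
For the second digit, +2 each step, mod 10: 5, 7, 9, 1, 3 → 5.
Putting it together: 95.

95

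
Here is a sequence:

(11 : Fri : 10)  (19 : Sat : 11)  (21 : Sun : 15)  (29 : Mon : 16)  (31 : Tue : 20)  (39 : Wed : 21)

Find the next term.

First coordinate goes 11, 19, 21, 29, 31, 39 → 41 (alternating steps +8, +2, +8, +2, …).
Day: runs through the weekdays Mon→Sun, so Fri, Sat, Sun, Mon, Tue, Wed → Thu.
Third coordinate — alternating steps +1, +4, +1, +4, …: 10, 11, 15, 16, 20, 21 → 25.
So the next term is (41 : Thu : 25).

(41 : Thu : 25)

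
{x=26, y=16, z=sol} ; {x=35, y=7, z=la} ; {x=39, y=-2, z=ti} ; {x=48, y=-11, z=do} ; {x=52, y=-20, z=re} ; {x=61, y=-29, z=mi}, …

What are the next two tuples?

X: alternating steps +9, +4, +9, +4, …; 26, 35, 39, 48, 52, 61 → 65 → 74.
Y: −9 each step; 16, 7, -2, -11, -20, -29 → -38 → -47.
Z: runs through the solfège scale do→ti, so sol, la, ti, do, re, mi → fa → sol.
So the next two tuples are {x=65, y=-38, z=fa} and {x=74, y=-47, z=sol}.

{x=65, y=-38, z=fa}, {x=74, y=-47, z=sol}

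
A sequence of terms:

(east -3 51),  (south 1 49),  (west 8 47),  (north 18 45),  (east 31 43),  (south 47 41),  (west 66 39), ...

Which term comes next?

For the direction, repeats east → south → west → north: east, south, west, north, east, south, west → north.
For the second component, differences are 4, 7, 10, … (increasing by 3 each time): -3, 1, 8, 18, 31, 47, 66 → 88.
Third component: −2 each step; 51, 49, 47, 45, 43, 41, 39 → 37.
Putting it together: (north 88 37).

(north 88 37)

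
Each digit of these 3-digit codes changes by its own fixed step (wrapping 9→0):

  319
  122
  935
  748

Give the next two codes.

First digit — −2 each step, mod 10: 3, 1, 9, 7 → 5 → 3.
Second digit goes 1, 2, 3, 4 → 5 → 6 (+1 each step, mod 10).
Third digit: +3 each step, mod 10; 9, 2, 5, 8 → 1 → 4.
So the next two codes are 551 and 364.

551 then 364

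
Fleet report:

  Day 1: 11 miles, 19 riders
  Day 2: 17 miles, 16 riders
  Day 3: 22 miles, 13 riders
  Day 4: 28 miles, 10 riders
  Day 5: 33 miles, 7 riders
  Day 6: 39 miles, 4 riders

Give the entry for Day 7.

44 miles, 1 riders

Miles: 11, 17, 22, 28, 33, 39 → 44 (alternating steps +6, +5, +6, +5, …).
For the riders, −3 each step: 19, 16, 13, 10, 7, 4 → 1.
Combining the parts gives 44 miles, 1 riders.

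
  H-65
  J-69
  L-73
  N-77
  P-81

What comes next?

Letter goes H, J, L, N, P → R (letters move forward 2 places in the alphabet).
Second component: +4 each step, so 65, 69, 73, 77, 81 → 85.
So the next tag is R-85.

R-85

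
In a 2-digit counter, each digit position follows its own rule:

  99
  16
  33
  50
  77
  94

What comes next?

11

First digit — +2 each step, mod 10: 9, 1, 3, 5, 7, 9 → 1.
For the second digit, −3 each step, mod 10: 9, 6, 3, 0, 7, 4 → 1.
Combining the parts gives 11.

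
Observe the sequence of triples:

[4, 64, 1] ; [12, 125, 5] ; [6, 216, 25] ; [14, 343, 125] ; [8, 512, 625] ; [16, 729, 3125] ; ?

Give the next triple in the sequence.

First part goes 4, 12, 6, 14, 8, 16 → 10 (alternating steps +8, −6, +8, −6, …).
Second part — perfect cubes: 4³, 5³, 6³, …: 64, 125, 216, 343, 512, 729 → 1000.
Third part goes 1, 5, 25, 125, 625, 3125 → 15625 (×5 each step).
So the next triple is [10, 1000, 15625].

[10, 1000, 15625]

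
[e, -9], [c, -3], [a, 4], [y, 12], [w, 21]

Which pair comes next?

Letter — letters move back 2 places in the alphabet, wrapping A→Z: e, c, a, y, w → u.
Second entry: differences are 6, 7, 8, … (increasing by 1 each time); -9, -3, 4, 12, 21 → 31.
Combining the parts gives [u, 31].

[u, 31]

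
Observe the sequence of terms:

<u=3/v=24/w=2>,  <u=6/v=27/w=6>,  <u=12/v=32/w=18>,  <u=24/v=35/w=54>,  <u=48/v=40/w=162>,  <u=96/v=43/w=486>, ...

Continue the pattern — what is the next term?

For the u, ×2 each step: 3, 6, 12, 24, 48, 96 → 192.
V — alternating steps +3, +5, +3, +5, …: 24, 27, 32, 35, 40, 43 → 48.
For the w, ×3 each step: 2, 6, 18, 54, 162, 486 → 1458.
Putting it together: <u=192/v=48/w=1458>.

<u=192/v=48/w=1458>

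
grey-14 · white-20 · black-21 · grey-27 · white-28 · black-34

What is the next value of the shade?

grey

Shade goes grey, white, black, grey, white, black → grey (repeats grey → white → black).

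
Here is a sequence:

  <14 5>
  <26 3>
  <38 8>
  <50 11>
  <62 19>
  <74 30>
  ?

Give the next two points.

<86 49>, <98 79>

First value: +12 each step, so 14, 26, 38, 50, 62, 74 → 86 → 98.
Second value: each term is the sum of the two before it; 5, 3, 8, 11, 19, 30 → 49 → 79.
So the next two points are <86 49> and <98 79>.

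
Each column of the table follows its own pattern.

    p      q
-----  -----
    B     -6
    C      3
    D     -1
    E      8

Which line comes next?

Column p: letters move forward 1 place in the alphabet, so B, C, D, E → F.
Column q: alternating steps +9, −4, +9, −4, …; -6, 3, -1, 8 → 4.
So the next line is F  4.

F  4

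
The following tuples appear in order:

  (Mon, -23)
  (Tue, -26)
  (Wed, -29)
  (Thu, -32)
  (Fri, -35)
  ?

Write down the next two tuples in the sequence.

(Sat, -38), (Sun, -41)

Day: runs through the weekdays Mon→Sun; Mon, Tue, Wed, Thu, Fri → Sat → Sun.
Second coordinate: −3 each step; -23, -26, -29, -32, -35 → -38 → -41.
Putting the parts together: (Sat, -38) and then (Sun, -41).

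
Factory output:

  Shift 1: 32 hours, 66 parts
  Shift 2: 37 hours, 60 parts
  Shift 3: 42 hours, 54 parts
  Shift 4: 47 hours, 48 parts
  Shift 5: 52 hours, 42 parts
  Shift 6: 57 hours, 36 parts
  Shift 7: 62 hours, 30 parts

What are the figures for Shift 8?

67 hours, 24 parts

Hours: +5 each step, so 32, 37, 42, 47, 52, 57, 62 → 67.
Parts: −6 each step; 66, 60, 54, 48, 42, 36, 30 → 24.
So the next record is 67 hours, 24 parts.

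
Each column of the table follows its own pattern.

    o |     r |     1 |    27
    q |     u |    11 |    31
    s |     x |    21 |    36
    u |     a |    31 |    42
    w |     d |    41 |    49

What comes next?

y  g  51  57

First letter: o, q, s, u, w → y (letters move forward 2 places in the alphabet).
Second letter — letters move forward 3 places in the alphabet, wrapping Z→A: r, u, x, a, d → g.
Third component: +10 each step, so 1, 11, 21, 31, 41 → 51.
Fourth component: differences are 4, 5, 6, … (increasing by 1 each time), so 27, 31, 36, 42, 49 → 57.
Combining the parts gives y  g  51  57.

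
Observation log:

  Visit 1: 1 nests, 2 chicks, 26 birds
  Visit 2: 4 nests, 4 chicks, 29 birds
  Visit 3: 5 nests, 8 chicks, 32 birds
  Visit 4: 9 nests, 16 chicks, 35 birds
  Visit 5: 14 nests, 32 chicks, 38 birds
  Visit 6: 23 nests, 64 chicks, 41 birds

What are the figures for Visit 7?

37 nests, 128 chicks, 44 birds

Nests: each term is the sum of the two before it, so 1, 4, 5, 9, 14, 23 → 37.
Chicks: ×2 each step; 2, 4, 8, 16, 32, 64 → 128.
Birds goes 26, 29, 32, 35, 38, 41 → 44 (+3 each step).
Combining the parts gives 37 nests, 128 chicks, 44 birds.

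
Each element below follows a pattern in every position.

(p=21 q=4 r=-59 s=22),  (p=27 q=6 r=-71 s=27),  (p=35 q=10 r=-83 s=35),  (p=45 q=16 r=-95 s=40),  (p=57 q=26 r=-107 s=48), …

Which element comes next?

P: differences are 6, 8, 10, … (increasing by 2 each time), so 21, 27, 35, 45, 57 → 71.
Q: each term is the sum of the two before it; 4, 6, 10, 16, 26 → 42.
For the r, −12 each step: -59, -71, -83, -95, -107 → -119.
S goes 22, 27, 35, 40, 48 → 53 (alternating steps +5, +8, +5, +8, …).
Combining the parts gives (p=71 q=42 r=-119 s=53).

(p=71 q=42 r=-119 s=53)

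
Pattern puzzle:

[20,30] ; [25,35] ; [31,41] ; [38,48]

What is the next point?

[46,56]

First value: differences are 5, 6, 7, … (increasing by 1 each time), so 20, 25, 31, 38 → 46.
For the second value, always 10 more than the first value: 30, 35, 41, 48 → 56.
So the next point is [46,56].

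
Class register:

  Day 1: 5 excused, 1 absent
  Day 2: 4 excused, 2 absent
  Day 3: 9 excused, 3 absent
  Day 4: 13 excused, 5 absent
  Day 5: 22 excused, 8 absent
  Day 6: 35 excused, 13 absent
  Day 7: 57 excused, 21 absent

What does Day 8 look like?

92 excused, 34 absent

Excused — each term is the sum of the two before it: 5, 4, 9, 13, 22, 35, 57 → 92.
Absent — each term is the sum of the two before it: 1, 2, 3, 5, 8, 13, 21 → 34.
Combining the parts gives 92 excused, 34 absent.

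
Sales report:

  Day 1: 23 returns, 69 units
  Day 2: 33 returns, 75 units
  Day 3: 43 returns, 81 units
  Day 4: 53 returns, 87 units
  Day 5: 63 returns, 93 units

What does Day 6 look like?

Returns: +10 each step; 23, 33, 43, 53, 63 → 73.
Units — +6 each step: 69, 75, 81, 87, 93 → 99.
Putting it together: 73 returns, 99 units.

73 returns, 99 units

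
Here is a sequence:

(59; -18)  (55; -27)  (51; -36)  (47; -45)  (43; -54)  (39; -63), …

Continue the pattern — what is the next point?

(35; -72)

First coordinate: −4 each step, so 59, 55, 51, 47, 43, 39 → 35.
Second coordinate: -18, -27, -36, -45, -54, -63 → -72 (−9 each step).
Putting it together: (35; -72).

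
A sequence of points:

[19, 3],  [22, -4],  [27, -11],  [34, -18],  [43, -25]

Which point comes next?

[54, -32]

First coordinate: differences are 3, 5, 7, … (increasing by 2 each time), so 19, 22, 27, 34, 43 → 54.
Second coordinate: −7 each step, so 3, -4, -11, -18, -25 → -32.
So the next point is [54, -32].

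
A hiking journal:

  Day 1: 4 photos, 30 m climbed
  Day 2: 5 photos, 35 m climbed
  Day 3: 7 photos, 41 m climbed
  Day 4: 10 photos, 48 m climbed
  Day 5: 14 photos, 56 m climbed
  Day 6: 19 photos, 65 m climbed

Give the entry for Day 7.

25 photos, 75 m climbed

Photos: differences are 1, 2, 3, … (increasing by 1 each time), so 4, 5, 7, 10, 14, 19 → 25.
M climbed goes 30, 35, 41, 48, 56, 65 → 75 (differences are 5, 6, 7, … (increasing by 1 each time)).
So the next record is 25 photos, 75 m climbed.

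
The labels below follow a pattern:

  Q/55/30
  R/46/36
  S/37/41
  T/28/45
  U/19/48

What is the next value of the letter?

Letter goes Q, R, S, T, U → V (letters move forward 1 place in the alphabet).
For the second component, −9 each step: 55, 46, 37, 28, 19 → 10.
For the third component, differences are 6, 5, 4, … (decreasing by 1 each time): 30, 36, 41, 45, 48 → 50.

V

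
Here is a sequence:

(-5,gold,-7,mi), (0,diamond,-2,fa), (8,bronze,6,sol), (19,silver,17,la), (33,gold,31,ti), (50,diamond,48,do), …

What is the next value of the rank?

bronze

Rank: gold, diamond, bronze, silver, gold, diamond → bronze (repeats gold → diamond → bronze → silver).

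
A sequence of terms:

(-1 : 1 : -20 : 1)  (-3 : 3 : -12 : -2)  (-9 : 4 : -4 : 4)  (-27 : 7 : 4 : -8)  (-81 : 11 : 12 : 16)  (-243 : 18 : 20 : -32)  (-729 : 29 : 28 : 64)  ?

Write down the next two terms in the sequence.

First component goes -1, -3, -9, -27, -81, -243, -729 → -2187 → -6561 (×3 each step).
Second component: 1, 3, 4, 7, 11, 18, 29 → 47 → 76 (each term is the sum of the two before it).
Third component — +8 each step: -20, -12, -4, 4, 12, 20, 28 → 36 → 44.
Fourth component goes 1, -2, 4, -8, 16, -32, 64 → -128 → 256 (×(-2) each step).
So the next two terms are (-2187 : 47 : 36 : -128) and (-6561 : 76 : 44 : 256).

(-2187 : 47 : 36 : -128), (-6561 : 76 : 44 : 256)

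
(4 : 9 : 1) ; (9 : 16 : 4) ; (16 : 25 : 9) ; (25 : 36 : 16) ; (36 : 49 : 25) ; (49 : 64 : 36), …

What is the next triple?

(64 : 81 : 49)

First component: perfect squares: 2², 3², 4², …; 4, 9, 16, 25, 36, 49 → 64.
Second component: perfect squares: 3², 4², 5², …; 9, 16, 25, 36, 49, 64 → 81.
Third component: perfect squares: 1², 2², 3², …, so 1, 4, 9, 16, 25, 36 → 49.
So the next triple is (64 : 81 : 49).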